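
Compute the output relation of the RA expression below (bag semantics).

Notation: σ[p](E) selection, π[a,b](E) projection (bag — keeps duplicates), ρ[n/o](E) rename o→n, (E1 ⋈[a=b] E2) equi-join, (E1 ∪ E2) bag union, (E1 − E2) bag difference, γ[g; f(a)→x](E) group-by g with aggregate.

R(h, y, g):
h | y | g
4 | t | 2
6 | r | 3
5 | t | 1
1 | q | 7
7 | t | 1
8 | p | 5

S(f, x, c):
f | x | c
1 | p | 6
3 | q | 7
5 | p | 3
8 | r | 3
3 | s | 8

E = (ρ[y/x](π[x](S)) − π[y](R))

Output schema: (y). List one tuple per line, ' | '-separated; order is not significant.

Per-node cardinality:
  S → 5
  π[x](S) → 5
  ρ[y/x](π[x](S)) → 5
  R → 6
  π[y](R) → 6
  (ρ[y/x](π[x](S)) − π[y](R)) → 2

== RESULT ==
y
p
s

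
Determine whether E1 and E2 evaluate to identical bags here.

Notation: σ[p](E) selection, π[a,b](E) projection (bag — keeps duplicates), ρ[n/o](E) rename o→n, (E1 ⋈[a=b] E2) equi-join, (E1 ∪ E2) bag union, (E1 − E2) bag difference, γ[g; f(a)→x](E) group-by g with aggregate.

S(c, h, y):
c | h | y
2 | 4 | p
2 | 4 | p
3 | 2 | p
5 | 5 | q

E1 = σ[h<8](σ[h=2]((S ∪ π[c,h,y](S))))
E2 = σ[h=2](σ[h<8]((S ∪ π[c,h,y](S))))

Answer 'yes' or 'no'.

E1 per-node cardinality:
  S → 4
  S → 4
  π[c,h,y](S) → 4
  (S ∪ π[c,h,y](S)) → 8
  σ[h=2]((S ∪ π[c,h,y](S))) → 2
  σ[h<8](σ[h=2]((S ∪ π[c,h,y](S)))) → 2
E2 per-node cardinality:
  S → 4
  S → 4
  π[c,h,y](S) → 4
  (S ∪ π[c,h,y](S)) → 8
  σ[h<8]((S ∪ π[c,h,y](S))) → 8
  σ[h=2](σ[h<8]((S ∪ π[c,h,y](S)))) → 2

E1 and E2 produce the same multiset:
c | h | y
3 | 2 | p
3 | 2 | p

yes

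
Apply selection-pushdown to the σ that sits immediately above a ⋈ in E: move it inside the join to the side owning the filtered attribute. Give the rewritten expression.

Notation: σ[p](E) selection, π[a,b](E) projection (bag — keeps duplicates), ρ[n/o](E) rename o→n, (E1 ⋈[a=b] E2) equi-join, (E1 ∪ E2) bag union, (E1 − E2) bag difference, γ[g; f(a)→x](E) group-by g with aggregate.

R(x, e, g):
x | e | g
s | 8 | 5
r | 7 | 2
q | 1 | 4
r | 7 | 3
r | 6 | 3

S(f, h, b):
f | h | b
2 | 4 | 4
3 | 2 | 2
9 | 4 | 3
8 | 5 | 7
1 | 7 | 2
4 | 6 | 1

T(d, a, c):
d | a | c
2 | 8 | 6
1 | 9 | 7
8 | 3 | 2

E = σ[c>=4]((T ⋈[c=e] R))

σ filters on c, owned by the left side.
E' = (σ[c>=4](T) ⋈[c=e] R)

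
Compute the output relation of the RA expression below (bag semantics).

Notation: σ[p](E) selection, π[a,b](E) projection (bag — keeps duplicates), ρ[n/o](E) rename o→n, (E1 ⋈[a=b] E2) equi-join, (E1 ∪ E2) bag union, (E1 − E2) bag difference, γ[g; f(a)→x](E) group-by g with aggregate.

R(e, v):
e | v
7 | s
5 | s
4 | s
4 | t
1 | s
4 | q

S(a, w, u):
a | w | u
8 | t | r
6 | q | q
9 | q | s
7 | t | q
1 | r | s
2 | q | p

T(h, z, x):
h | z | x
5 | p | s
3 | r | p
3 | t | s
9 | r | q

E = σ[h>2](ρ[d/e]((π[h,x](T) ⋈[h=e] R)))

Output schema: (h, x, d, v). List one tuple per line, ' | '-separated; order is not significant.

Subexpression sizes:
  T → 4
  π[h,x](T) → 4
  R → 6
  (π[h,x](T) ⋈[h=e] R) → 1
  ρ[d/e]((π[h,x](T) ⋈[h=e] R)) → 1
  σ[h>2](ρ[d/e]((π[h,x](T) ⋈[h=e] R))) → 1

== RESULT ==
h | x | d | v
5 | s | 5 | s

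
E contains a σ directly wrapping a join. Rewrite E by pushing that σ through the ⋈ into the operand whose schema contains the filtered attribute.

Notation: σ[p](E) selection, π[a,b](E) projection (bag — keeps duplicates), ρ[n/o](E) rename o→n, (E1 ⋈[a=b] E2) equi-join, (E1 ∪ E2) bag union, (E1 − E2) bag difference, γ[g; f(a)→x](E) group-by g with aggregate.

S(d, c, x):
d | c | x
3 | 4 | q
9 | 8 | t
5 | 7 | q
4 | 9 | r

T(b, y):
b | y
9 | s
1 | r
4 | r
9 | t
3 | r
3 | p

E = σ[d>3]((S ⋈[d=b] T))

σ filters on d, owned by the left side.
E' = (σ[d>3](S) ⋈[d=b] T)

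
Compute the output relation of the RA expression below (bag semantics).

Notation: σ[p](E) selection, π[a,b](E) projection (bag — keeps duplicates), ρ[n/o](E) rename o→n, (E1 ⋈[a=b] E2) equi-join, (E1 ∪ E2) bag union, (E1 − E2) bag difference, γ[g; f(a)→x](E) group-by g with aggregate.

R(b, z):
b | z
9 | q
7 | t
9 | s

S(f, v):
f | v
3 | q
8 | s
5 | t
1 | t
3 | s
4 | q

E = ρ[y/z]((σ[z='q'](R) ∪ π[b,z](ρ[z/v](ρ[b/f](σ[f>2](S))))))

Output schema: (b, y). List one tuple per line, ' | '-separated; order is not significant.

Stepwise |·|:
  R → 3
  σ[z='q'](R) → 1
  S → 6
  σ[f>2](S) → 5
  ρ[b/f](σ[f>2](S)) → 5
  ρ[z/v](ρ[b/f](σ[f>2](S))) → 5
  π[b,z](ρ[z/v](ρ[b/f](σ[f>2](S)))) → 5
  (σ[z='q'](R) ∪ π[b,z](ρ[z/v](ρ[b/f](σ[f>2](S))))) → 6
  ρ[y/z]((σ[z='q'](R) ∪ π[b,z](ρ[z/v](ρ[b/f](σ[f>2](S)))))) → 6

== RESULT ==
b | y
3 | q
3 | s
4 | q
5 | t
8 | s
9 | q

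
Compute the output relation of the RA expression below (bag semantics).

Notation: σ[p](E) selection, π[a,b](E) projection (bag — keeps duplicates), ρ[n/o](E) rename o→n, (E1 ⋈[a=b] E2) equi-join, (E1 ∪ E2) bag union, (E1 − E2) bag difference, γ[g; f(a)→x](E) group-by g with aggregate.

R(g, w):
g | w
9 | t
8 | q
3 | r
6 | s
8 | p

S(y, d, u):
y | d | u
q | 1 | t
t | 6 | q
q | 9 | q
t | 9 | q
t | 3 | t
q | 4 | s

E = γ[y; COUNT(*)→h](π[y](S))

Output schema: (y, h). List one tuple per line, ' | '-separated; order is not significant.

Stepwise |·|:
  S → 6
  π[y](S) → 6
  γ[y; COUNT(*)→h](π[y](S)) → 2

== RESULT ==
y | h
q | 3
t | 3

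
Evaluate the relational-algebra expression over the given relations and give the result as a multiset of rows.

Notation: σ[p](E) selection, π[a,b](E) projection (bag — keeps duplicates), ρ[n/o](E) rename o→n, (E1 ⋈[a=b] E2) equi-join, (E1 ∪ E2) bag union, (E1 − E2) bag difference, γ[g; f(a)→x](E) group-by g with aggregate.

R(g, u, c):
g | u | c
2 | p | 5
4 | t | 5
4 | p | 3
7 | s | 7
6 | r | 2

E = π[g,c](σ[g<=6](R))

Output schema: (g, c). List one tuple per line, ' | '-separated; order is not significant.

Stepwise |·|:
  R → 5
  σ[g<=6](R) → 4
  π[g,c](σ[g<=6](R)) → 4

== RESULT ==
g | c
2 | 5
4 | 3
4 | 5
6 | 2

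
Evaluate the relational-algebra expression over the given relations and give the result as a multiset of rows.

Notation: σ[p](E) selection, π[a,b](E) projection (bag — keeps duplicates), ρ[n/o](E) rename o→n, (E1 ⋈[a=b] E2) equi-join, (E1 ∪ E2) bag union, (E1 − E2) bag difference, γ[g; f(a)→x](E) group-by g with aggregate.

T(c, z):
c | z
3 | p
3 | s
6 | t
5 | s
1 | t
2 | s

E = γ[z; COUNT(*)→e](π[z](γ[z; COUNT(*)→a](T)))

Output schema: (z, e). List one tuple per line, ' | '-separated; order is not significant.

Per-node cardinality:
  T → 6
  γ[z; COUNT(*)→a](T) → 3
  π[z](γ[z; COUNT(*)→a](T)) → 3
  γ[z; COUNT(*)→e](π[z](γ[z; COUNT(*)→a](T))) → 3

== RESULT ==
z | e
p | 1
s | 1
t | 1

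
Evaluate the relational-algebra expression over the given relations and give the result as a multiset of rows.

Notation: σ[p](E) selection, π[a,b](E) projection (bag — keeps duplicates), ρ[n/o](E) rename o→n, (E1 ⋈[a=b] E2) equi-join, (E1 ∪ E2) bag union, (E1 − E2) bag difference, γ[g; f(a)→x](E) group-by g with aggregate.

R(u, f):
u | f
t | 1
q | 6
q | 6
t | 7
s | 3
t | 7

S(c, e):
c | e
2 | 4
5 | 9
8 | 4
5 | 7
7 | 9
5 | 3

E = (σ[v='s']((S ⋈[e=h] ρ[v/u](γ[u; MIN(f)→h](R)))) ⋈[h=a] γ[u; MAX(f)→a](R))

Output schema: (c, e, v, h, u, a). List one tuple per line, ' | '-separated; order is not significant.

Subexpression sizes:
  S → 6
  R → 6
  γ[u; MIN(f)→h](R) → 3
  ρ[v/u](γ[u; MIN(f)→h](R)) → 3
  (S ⋈[e=h] ρ[v/u](γ[u; MIN(f)→h](R))) → 1
  σ[v='s']((S ⋈[e=h] ρ[v/u](γ[u; MIN(f)→h](R)))) → 1
  R → 6
  γ[u; MAX(f)→a](R) → 3
  (σ[v='s']((S ⋈[e=h] ρ[v/u](γ[u; MIN(f)→h](R)))) ⋈[h=a] γ[u; MAX(f)→a](R)) → 1

== RESULT ==
c | e | v | h | u | a
5 | 3 | s | 3 | s | 3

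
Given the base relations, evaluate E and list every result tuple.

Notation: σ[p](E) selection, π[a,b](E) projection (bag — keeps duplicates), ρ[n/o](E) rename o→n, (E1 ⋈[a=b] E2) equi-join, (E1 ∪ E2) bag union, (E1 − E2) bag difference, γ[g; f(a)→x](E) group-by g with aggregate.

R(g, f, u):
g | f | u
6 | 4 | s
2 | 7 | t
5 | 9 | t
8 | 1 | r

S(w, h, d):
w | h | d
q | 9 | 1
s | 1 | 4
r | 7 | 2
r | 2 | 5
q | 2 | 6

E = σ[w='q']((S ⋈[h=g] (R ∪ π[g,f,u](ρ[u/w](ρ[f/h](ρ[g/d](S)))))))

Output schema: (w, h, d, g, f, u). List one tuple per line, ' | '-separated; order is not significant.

Stepwise |·|:
  S → 5
  R → 4
  S → 5
  ρ[g/d](S) → 5
  ρ[f/h](ρ[g/d](S)) → 5
  ρ[u/w](ρ[f/h](ρ[g/d](S))) → 5
  π[g,f,u](ρ[u/w](ρ[f/h](ρ[g/d](S)))) → 5
  (R ∪ π[g,f,u](ρ[u/w](ρ[f/h](ρ[g/d](S))))) → 9
  (S ⋈[h=g] (R ∪ π[g,f,u](ρ[u/w](ρ[f/h](ρ[g/d](S)))))) → 5
  σ[w='q']((S ⋈[h=g] (R ∪ π[g,f,u](ρ[u/w](ρ[f/h](ρ[g/d](S))))))) → 2

== RESULT ==
w | h | d | g | f | u
q | 2 | 6 | 2 | 7 | r
q | 2 | 6 | 2 | 7 | t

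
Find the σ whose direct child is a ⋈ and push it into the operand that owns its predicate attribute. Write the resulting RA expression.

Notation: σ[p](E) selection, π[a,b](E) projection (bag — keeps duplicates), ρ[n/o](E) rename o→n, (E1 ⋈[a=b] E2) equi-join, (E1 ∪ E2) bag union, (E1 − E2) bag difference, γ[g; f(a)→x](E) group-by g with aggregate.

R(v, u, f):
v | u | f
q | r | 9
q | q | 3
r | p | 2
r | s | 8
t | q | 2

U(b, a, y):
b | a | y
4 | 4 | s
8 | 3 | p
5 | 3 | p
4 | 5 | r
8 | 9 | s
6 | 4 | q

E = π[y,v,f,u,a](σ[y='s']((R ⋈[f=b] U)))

σ filters on y, owned by the right side.
E' = π[y,v,f,u,a]((R ⋈[f=b] σ[y='s'](U)))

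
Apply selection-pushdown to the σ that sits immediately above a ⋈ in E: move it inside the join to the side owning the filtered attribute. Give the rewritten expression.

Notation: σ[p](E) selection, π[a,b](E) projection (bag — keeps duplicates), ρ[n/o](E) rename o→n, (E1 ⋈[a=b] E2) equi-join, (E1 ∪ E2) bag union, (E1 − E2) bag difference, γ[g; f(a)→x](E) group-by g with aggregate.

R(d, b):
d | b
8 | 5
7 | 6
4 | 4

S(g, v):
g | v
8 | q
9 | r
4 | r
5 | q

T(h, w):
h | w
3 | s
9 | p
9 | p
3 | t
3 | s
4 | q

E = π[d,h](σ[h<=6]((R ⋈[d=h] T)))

σ filters on h, owned by the right side.
E' = π[d,h]((R ⋈[d=h] σ[h<=6](T)))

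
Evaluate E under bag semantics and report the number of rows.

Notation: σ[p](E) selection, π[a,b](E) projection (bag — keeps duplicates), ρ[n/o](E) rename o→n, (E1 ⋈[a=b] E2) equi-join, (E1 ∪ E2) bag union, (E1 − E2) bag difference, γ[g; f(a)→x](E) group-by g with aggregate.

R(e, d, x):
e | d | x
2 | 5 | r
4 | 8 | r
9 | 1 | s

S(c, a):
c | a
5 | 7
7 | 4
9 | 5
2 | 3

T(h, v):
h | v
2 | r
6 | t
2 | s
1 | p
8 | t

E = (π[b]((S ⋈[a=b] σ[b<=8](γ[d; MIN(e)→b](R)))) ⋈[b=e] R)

Row counts bottom-up:
  S → 4
  R → 3
  γ[d; MIN(e)→b](R) → 3
  σ[b<=8](γ[d; MIN(e)→b](R)) → 2
  (S ⋈[a=b] σ[b<=8](γ[d; MIN(e)→b](R))) → 1
  π[b]((S ⋈[a=b] σ[b<=8](γ[d; MIN(e)→b](R)))) → 1
  R → 3
  (π[b]((S ⋈[a=b] σ[b<=8](γ[d; MIN(e)→b](R)))) ⋈[b=e] R) → 1

|E| = 1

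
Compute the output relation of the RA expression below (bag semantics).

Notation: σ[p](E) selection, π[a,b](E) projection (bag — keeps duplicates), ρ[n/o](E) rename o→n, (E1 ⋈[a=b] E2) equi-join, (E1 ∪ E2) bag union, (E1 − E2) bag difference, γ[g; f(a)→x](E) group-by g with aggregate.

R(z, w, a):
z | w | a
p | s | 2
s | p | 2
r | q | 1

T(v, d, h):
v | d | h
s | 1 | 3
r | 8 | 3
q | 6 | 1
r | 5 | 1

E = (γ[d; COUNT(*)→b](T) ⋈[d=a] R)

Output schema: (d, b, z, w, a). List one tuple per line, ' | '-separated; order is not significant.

Subexpression sizes:
  T → 4
  γ[d; COUNT(*)→b](T) → 4
  R → 3
  (γ[d; COUNT(*)→b](T) ⋈[d=a] R) → 1

== RESULT ==
d | b | z | w | a
1 | 1 | r | q | 1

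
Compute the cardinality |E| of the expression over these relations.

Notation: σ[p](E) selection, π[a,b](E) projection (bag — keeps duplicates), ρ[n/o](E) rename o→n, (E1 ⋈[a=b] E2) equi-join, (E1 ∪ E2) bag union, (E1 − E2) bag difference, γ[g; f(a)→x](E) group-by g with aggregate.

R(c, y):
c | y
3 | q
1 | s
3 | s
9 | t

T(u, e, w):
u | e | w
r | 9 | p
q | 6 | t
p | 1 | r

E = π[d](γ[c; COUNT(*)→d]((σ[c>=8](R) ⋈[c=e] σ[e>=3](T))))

Row counts bottom-up:
  R → 4
  σ[c>=8](R) → 1
  T → 3
  σ[e>=3](T) → 2
  (σ[c>=8](R) ⋈[c=e] σ[e>=3](T)) → 1
  γ[c; COUNT(*)→d]((σ[c>=8](R) ⋈[c=e] σ[e>=3](T))) → 1
  π[d](γ[c; COUNT(*)→d]((σ[c>=8](R) ⋈[c=e] σ[e>=3](T)))) → 1

|E| = 1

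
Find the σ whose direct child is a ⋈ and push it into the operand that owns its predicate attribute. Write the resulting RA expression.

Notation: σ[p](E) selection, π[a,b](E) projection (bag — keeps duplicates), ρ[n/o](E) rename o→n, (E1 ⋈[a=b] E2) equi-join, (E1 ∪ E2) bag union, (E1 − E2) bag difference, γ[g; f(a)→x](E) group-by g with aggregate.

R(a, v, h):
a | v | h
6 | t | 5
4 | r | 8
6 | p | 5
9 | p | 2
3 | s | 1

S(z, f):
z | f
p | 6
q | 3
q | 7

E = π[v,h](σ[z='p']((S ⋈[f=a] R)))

σ filters on z, owned by the left side.
E' = π[v,h]((σ[z='p'](S) ⋈[f=a] R))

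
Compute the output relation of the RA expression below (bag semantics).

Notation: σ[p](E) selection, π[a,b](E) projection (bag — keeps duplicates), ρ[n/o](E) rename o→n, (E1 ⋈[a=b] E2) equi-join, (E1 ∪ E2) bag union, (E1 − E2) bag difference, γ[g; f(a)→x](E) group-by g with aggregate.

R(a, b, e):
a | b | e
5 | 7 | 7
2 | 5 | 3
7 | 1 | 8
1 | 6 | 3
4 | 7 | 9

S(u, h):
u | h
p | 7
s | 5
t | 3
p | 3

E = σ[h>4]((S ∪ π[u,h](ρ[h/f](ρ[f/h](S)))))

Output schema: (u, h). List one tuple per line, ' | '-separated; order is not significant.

Row counts bottom-up:
  S → 4
  S → 4
  ρ[f/h](S) → 4
  ρ[h/f](ρ[f/h](S)) → 4
  π[u,h](ρ[h/f](ρ[f/h](S))) → 4
  (S ∪ π[u,h](ρ[h/f](ρ[f/h](S)))) → 8
  σ[h>4]((S ∪ π[u,h](ρ[h/f](ρ[f/h](S))))) → 4

== RESULT ==
u | h
p | 7
p | 7
s | 5
s | 5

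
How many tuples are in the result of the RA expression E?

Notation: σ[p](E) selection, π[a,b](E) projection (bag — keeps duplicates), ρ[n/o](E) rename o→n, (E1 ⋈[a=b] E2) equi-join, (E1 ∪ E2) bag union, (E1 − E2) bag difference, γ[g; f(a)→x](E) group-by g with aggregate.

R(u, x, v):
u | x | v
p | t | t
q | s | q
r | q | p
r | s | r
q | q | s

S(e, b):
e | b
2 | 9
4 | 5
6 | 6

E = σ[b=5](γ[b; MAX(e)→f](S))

Stepwise |·|:
  S → 3
  γ[b; MAX(e)→f](S) → 3
  σ[b=5](γ[b; MAX(e)→f](S)) → 1

|E| = 1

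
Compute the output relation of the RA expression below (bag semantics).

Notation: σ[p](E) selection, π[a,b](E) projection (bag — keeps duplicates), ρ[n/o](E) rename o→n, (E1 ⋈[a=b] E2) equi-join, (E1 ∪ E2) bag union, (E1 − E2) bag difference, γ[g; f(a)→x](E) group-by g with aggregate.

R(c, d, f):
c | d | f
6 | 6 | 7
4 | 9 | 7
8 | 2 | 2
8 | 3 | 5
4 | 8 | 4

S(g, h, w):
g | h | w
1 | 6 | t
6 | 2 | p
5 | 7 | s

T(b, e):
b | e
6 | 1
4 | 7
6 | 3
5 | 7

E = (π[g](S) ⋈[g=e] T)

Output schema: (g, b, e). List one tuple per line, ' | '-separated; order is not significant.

Stepwise |·|:
  S → 3
  π[g](S) → 3
  T → 4
  (π[g](S) ⋈[g=e] T) → 1

== RESULT ==
g | b | e
1 | 6 | 1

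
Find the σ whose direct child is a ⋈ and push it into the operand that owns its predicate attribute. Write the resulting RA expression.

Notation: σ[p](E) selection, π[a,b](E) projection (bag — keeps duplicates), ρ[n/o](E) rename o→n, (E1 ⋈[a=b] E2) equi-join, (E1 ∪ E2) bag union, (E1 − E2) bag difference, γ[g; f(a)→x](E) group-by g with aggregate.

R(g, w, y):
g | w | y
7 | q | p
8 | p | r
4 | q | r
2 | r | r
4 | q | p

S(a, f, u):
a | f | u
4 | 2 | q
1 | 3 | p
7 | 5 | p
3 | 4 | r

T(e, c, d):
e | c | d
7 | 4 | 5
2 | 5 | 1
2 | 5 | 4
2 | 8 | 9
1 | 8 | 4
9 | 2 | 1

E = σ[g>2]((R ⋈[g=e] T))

σ filters on g, owned by the left side.
E' = (σ[g>2](R) ⋈[g=e] T)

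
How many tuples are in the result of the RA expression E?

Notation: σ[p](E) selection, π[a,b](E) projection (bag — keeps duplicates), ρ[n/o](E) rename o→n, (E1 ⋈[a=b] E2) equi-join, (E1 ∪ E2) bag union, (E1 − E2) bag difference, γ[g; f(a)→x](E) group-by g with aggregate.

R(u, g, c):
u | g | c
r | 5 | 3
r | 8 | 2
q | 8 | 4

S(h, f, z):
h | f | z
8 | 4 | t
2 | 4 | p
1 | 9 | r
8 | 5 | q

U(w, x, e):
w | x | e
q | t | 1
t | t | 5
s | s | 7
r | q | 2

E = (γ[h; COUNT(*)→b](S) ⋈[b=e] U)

Per-node cardinality:
  S → 4
  γ[h; COUNT(*)→b](S) → 3
  U → 4
  (γ[h; COUNT(*)→b](S) ⋈[b=e] U) → 3

|E| = 3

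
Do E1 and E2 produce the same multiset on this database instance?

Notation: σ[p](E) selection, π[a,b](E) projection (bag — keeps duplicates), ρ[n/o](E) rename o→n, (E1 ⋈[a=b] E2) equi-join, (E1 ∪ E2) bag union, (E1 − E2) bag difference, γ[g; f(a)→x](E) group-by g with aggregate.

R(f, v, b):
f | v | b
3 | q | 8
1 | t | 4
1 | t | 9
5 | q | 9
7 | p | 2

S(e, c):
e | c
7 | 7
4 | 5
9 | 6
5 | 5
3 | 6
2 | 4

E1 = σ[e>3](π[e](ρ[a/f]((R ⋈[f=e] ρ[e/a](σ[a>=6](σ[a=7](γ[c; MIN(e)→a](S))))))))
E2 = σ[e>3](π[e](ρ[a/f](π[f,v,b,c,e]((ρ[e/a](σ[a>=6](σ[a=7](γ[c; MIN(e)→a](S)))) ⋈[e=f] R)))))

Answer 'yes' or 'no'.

E1 stepwise |·|:
  R → 5
  S → 6
  γ[c; MIN(e)→a](S) → 4
  σ[a=7](γ[c; MIN(e)→a](S)) → 1
  σ[a>=6](σ[a=7](γ[c; MIN(e)→a](S))) → 1
  ρ[e/a](σ[a>=6](σ[a=7](γ[c; MIN(e)→a](S)))) → 1
  (R ⋈[f=e] ρ[e/a](σ[a>=6](σ[a=7](γ[c; MIN(e)→a](S))))) → 1
  ρ[a/f]((R ⋈[f=e] ρ[e/a](σ[a>=6](σ[a=7](γ[c; MIN(e)→a](S)))))) → 1
  π[e](ρ[a/f]((R ⋈[f=e] ρ[e/a](σ[a>=6](σ[a=7](γ[c; MIN(e)→a](S))))))) → 1
  σ[e>3](π[e](ρ[a/f]((R ⋈[f=e] ρ[e/a](σ[a>=6](σ[a=7](γ[c; MIN(e)→a](S)))))))) → 1
E2 stepwise |·|:
  S → 6
  γ[c; MIN(e)→a](S) → 4
  σ[a=7](γ[c; MIN(e)→a](S)) → 1
  σ[a>=6](σ[a=7](γ[c; MIN(e)→a](S))) → 1
  ρ[e/a](σ[a>=6](σ[a=7](γ[c; MIN(e)→a](S)))) → 1
  R → 5
  (ρ[e/a](σ[a>=6](σ[a=7](γ[c; MIN(e)→a](S)))) ⋈[e=f] R) → 1
  π[f,v,b,c,e]((ρ[e/a](σ[a>=6](σ[a=7](γ[c; MIN(e)→a](S)))) ⋈[e=f] R)) → 1
  ρ[a/f](π[f,v,b,c,e]((ρ[e/a](σ[a>=6](σ[a=7](γ[c; MIN(e)→a](S)))) ⋈[e=f] R))) → 1
  π[e](ρ[a/f](π[f,v,b,c,e]((ρ[e/a](σ[a>=6](σ[a=7](γ[c; MIN(e)→a](S)))) ⋈[e=f] R)))) → 1
  σ[e>3](π[e](ρ[a/f](π[f,v,b,c,e]((ρ[e/a](σ[a>=6](σ[a=7](γ[c; MIN(e)→a](S)))) ⋈[e=f] R))))) → 1

E1 and E2 produce the same multiset:
e
7

yes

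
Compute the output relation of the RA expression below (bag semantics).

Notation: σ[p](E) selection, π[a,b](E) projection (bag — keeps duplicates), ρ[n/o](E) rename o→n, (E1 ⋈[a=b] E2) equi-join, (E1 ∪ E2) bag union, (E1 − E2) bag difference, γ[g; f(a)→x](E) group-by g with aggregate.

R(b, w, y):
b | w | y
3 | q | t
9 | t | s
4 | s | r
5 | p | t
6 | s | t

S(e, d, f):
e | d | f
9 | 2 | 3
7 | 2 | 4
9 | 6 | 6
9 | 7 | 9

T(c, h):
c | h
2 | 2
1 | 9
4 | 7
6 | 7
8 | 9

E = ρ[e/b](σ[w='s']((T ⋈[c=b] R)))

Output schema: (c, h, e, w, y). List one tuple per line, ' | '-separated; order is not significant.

Per-node cardinality:
  T → 5
  R → 5
  (T ⋈[c=b] R) → 2
  σ[w='s']((T ⋈[c=b] R)) → 2
  ρ[e/b](σ[w='s']((T ⋈[c=b] R))) → 2

== RESULT ==
c | h | e | w | y
4 | 7 | 4 | s | r
6 | 7 | 6 | s | t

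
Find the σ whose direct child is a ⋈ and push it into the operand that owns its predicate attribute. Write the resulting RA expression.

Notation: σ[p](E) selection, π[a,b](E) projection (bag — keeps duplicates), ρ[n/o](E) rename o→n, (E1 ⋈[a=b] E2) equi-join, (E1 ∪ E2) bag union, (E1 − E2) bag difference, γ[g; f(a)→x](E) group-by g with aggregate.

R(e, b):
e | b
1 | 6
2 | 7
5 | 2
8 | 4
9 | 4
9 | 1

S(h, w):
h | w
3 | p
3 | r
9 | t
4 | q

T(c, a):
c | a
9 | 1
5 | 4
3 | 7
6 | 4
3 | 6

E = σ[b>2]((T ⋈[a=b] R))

σ filters on b, owned by the right side.
E' = (T ⋈[a=b] σ[b>2](R))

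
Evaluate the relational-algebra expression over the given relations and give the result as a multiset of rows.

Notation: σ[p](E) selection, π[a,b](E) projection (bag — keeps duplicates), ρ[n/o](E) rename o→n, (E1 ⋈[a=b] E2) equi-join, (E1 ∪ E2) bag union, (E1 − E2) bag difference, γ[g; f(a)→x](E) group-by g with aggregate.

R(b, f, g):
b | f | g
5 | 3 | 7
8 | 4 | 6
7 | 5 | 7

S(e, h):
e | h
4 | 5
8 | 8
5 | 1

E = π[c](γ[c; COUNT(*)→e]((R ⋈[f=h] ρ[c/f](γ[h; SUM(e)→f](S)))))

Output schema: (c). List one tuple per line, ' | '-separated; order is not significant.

Subexpression sizes:
  R → 3
  S → 3
  γ[h; SUM(e)→f](S) → 3
  ρ[c/f](γ[h; SUM(e)→f](S)) → 3
  (R ⋈[f=h] ρ[c/f](γ[h; SUM(e)→f](S))) → 1
  γ[c; COUNT(*)→e]((R ⋈[f=h] ρ[c/f](γ[h; SUM(e)→f](S)))) → 1
  π[c](γ[c; COUNT(*)→e]((R ⋈[f=h] ρ[c/f](γ[h; SUM(e)→f](S))))) → 1

== RESULT ==
c
4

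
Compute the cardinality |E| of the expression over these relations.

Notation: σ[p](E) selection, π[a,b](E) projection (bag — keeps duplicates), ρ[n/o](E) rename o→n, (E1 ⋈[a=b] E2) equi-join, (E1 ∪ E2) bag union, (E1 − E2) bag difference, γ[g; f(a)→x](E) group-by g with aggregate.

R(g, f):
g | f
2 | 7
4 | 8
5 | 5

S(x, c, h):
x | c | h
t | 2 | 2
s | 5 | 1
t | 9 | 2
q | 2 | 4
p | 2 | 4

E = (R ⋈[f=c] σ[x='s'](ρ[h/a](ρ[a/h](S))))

Row counts bottom-up:
  R → 3
  S → 5
  ρ[a/h](S) → 5
  ρ[h/a](ρ[a/h](S)) → 5
  σ[x='s'](ρ[h/a](ρ[a/h](S))) → 1
  (R ⋈[f=c] σ[x='s'](ρ[h/a](ρ[a/h](S)))) → 1

|E| = 1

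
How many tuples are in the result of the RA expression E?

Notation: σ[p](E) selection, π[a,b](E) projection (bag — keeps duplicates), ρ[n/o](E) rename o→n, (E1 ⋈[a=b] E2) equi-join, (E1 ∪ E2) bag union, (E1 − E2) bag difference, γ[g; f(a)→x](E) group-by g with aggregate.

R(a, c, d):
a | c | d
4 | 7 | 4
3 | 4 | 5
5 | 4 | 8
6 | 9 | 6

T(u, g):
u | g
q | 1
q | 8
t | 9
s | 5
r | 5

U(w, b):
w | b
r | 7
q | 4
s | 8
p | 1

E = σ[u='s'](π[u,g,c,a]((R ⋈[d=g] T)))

Row counts bottom-up:
  R → 4
  T → 5
  (R ⋈[d=g] T) → 3
  π[u,g,c,a]((R ⋈[d=g] T)) → 3
  σ[u='s'](π[u,g,c,a]((R ⋈[d=g] T))) → 1

|E| = 1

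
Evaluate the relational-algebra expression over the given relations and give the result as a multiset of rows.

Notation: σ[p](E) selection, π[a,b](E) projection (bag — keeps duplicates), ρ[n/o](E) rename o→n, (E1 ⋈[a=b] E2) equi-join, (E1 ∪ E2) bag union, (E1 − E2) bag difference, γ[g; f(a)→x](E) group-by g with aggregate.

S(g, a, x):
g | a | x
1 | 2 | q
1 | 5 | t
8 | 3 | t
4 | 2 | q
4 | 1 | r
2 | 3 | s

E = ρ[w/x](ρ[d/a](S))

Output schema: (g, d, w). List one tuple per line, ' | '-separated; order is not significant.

Row counts bottom-up:
  S → 6
  ρ[d/a](S) → 6
  ρ[w/x](ρ[d/a](S)) → 6

== RESULT ==
g | d | w
1 | 2 | q
1 | 5 | t
2 | 3 | s
4 | 1 | r
4 | 2 | q
8 | 3 | t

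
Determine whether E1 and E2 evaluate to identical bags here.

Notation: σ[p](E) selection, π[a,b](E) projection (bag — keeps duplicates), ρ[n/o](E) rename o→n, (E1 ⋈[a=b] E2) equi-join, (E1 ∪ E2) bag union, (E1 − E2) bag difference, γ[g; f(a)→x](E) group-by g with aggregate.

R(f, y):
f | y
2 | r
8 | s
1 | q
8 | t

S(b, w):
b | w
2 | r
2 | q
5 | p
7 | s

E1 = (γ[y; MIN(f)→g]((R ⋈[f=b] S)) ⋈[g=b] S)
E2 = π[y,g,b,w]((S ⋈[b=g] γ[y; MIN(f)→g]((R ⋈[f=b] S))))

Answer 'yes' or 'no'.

E1 row counts bottom-up:
  R → 4
  S → 4
  (R ⋈[f=b] S) → 2
  γ[y; MIN(f)→g]((R ⋈[f=b] S)) → 1
  S → 4
  (γ[y; MIN(f)→g]((R ⋈[f=b] S)) ⋈[g=b] S) → 2
E2 row counts bottom-up:
  S → 4
  R → 4
  S → 4
  (R ⋈[f=b] S) → 2
  γ[y; MIN(f)→g]((R ⋈[f=b] S)) → 1
  (S ⋈[b=g] γ[y; MIN(f)→g]((R ⋈[f=b] S))) → 2
  π[y,g,b,w]((S ⋈[b=g] γ[y; MIN(f)→g]((R ⋈[f=b] S)))) → 2

E1 and E2 produce the same multiset:
y | g | b | w
r | 2 | 2 | q
r | 2 | 2 | r

yes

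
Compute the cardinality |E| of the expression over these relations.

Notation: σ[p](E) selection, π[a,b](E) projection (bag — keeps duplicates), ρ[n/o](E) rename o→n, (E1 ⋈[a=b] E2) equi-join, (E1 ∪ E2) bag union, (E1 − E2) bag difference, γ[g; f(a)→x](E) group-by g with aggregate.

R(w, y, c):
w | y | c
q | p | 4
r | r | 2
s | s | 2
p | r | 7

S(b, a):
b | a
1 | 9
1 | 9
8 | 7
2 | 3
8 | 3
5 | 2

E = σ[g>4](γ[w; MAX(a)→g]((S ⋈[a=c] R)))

Per-node cardinality:
  S → 6
  R → 4
  (S ⋈[a=c] R) → 3
  γ[w; MAX(a)→g]((S ⋈[a=c] R)) → 3
  σ[g>4](γ[w; MAX(a)→g]((S ⋈[a=c] R))) → 1

|E| = 1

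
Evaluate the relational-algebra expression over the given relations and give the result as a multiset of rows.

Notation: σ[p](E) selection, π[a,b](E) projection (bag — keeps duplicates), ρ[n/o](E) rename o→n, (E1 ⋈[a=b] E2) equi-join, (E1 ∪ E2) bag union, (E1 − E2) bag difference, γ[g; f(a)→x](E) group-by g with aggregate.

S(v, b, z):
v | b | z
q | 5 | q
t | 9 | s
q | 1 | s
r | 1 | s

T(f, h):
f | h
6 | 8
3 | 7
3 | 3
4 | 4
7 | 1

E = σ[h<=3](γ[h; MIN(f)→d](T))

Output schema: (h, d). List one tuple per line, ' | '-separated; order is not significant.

Stepwise |·|:
  T → 5
  γ[h; MIN(f)→d](T) → 5
  σ[h<=3](γ[h; MIN(f)→d](T)) → 2

== RESULT ==
h | d
1 | 7
3 | 3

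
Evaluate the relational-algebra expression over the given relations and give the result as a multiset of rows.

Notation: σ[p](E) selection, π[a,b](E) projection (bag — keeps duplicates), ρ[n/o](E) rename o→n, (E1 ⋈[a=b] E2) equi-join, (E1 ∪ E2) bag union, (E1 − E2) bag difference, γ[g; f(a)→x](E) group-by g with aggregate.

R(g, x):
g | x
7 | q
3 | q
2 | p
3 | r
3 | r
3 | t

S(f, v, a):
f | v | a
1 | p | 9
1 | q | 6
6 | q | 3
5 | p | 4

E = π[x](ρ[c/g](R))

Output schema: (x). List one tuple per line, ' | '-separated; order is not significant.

Subexpression sizes:
  R → 6
  ρ[c/g](R) → 6
  π[x](ρ[c/g](R)) → 6

== RESULT ==
x
p
q
q
r
r
t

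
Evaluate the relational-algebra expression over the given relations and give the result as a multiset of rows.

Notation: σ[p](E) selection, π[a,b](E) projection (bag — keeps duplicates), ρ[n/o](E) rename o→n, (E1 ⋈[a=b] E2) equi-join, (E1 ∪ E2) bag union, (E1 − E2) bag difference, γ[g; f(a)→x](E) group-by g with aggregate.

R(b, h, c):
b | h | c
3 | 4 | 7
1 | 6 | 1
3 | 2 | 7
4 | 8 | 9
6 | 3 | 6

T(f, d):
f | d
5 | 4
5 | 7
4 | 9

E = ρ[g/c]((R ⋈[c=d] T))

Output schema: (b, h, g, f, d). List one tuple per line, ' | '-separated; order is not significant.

Stepwise |·|:
  R → 5
  T → 3
  (R ⋈[c=d] T) → 3
  ρ[g/c]((R ⋈[c=d] T)) → 3

== RESULT ==
b | h | g | f | d
3 | 2 | 7 | 5 | 7
3 | 4 | 7 | 5 | 7
4 | 8 | 9 | 4 | 9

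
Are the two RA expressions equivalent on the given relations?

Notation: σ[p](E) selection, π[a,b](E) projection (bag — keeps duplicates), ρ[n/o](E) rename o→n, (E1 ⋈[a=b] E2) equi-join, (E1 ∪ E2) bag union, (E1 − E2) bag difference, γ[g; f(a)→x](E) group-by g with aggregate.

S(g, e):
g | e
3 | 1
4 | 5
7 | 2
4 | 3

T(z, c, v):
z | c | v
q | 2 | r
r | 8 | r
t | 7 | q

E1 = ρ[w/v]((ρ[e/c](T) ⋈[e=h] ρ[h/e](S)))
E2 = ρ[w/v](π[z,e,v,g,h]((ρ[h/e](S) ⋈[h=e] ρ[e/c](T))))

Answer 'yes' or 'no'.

E1 subexpression sizes:
  T → 3
  ρ[e/c](T) → 3
  S → 4
  ρ[h/e](S) → 4
  (ρ[e/c](T) ⋈[e=h] ρ[h/e](S)) → 1
  ρ[w/v]((ρ[e/c](T) ⋈[e=h] ρ[h/e](S))) → 1
E2 subexpression sizes:
  S → 4
  ρ[h/e](S) → 4
  T → 3
  ρ[e/c](T) → 3
  (ρ[h/e](S) ⋈[h=e] ρ[e/c](T)) → 1
  π[z,e,v,g,h]((ρ[h/e](S) ⋈[h=e] ρ[e/c](T))) → 1
  ρ[w/v](π[z,e,v,g,h]((ρ[h/e](S) ⋈[h=e] ρ[e/c](T)))) → 1

E1 and E2 produce the same multiset:
z | e | w | g | h
q | 2 | r | 7 | 2

yes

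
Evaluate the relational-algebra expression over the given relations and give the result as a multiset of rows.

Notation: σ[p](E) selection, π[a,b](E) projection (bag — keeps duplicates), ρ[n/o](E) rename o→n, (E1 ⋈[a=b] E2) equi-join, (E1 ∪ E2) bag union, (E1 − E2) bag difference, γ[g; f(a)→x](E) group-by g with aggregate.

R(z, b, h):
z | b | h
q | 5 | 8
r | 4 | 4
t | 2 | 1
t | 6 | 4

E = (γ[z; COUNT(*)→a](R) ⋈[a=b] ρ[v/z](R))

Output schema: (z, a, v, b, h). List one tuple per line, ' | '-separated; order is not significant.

Row counts bottom-up:
  R → 4
  γ[z; COUNT(*)→a](R) → 3
  R → 4
  ρ[v/z](R) → 4
  (γ[z; COUNT(*)→a](R) ⋈[a=b] ρ[v/z](R)) → 1

== RESULT ==
z | a | v | b | h
t | 2 | t | 2 | 1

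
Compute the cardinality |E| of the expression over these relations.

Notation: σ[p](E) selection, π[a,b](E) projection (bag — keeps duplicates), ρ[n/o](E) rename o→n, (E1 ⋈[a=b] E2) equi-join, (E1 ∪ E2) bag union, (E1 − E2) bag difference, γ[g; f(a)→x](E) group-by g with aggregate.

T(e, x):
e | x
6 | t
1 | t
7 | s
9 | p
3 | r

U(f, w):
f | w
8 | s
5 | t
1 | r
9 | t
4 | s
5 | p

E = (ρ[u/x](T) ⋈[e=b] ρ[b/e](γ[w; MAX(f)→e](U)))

Stepwise |·|:
  T → 5
  ρ[u/x](T) → 5
  U → 6
  γ[w; MAX(f)→e](U) → 4
  ρ[b/e](γ[w; MAX(f)→e](U)) → 4
  (ρ[u/x](T) ⋈[e=b] ρ[b/e](γ[w; MAX(f)→e](U))) → 2

|E| = 2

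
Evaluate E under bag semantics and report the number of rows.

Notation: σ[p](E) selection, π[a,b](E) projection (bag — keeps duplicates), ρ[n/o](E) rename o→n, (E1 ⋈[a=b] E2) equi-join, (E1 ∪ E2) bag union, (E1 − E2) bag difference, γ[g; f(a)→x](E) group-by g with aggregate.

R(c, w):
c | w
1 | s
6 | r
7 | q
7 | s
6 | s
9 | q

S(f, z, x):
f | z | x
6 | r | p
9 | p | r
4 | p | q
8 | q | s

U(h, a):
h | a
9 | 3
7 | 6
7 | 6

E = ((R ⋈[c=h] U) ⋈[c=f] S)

Row counts bottom-up:
  R → 6
  U → 3
  (R ⋈[c=h] U) → 5
  S → 4
  ((R ⋈[c=h] U) ⋈[c=f] S) → 1

|E| = 1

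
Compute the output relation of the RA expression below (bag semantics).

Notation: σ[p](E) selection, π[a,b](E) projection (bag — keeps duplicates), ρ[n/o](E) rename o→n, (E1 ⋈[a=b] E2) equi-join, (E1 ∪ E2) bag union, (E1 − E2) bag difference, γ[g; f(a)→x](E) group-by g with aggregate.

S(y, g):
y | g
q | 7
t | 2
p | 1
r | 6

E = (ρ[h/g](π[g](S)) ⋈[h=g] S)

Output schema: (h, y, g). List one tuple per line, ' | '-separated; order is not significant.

Subexpression sizes:
  S → 4
  π[g](S) → 4
  ρ[h/g](π[g](S)) → 4
  S → 4
  (ρ[h/g](π[g](S)) ⋈[h=g] S) → 4

== RESULT ==
h | y | g
1 | p | 1
2 | t | 2
6 | r | 6
7 | q | 7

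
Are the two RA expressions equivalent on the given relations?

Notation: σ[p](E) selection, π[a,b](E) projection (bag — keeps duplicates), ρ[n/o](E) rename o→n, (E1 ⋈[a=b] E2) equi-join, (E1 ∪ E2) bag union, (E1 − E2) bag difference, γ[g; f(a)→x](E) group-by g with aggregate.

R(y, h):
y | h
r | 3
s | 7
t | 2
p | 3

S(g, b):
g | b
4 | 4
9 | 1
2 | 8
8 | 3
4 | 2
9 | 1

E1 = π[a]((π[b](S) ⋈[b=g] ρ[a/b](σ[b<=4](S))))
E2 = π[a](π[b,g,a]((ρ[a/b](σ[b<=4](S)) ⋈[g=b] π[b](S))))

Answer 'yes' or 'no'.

E1 row counts bottom-up:
  S → 6
  π[b](S) → 6
  S → 6
  σ[b<=4](S) → 5
  ρ[a/b](σ[b<=4](S)) → 5
  (π[b](S) ⋈[b=g] ρ[a/b](σ[b<=4](S))) → 3
  π[a]((π[b](S) ⋈[b=g] ρ[a/b](σ[b<=4](S)))) → 3
E2 row counts bottom-up:
  S → 6
  σ[b<=4](S) → 5
  ρ[a/b](σ[b<=4](S)) → 5
  S → 6
  π[b](S) → 6
  (ρ[a/b](σ[b<=4](S)) ⋈[g=b] π[b](S)) → 3
  π[b,g,a]((ρ[a/b](σ[b<=4](S)) ⋈[g=b] π[b](S))) → 3
  π[a](π[b,g,a]((ρ[a/b](σ[b<=4](S)) ⋈[g=b] π[b](S)))) → 3

E1 and E2 produce the same multiset:
a
2
3
4

yes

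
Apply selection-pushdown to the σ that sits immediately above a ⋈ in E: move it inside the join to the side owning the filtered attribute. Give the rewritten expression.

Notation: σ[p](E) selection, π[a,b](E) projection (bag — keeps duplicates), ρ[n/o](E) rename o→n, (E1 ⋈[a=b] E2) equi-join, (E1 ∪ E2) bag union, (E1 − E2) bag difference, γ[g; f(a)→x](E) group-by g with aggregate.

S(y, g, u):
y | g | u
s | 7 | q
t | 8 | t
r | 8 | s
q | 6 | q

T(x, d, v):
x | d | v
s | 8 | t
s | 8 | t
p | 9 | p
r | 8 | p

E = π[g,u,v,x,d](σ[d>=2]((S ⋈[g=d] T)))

σ filters on d, owned by the right side.
E' = π[g,u,v,x,d]((S ⋈[g=d] σ[d>=2](T)))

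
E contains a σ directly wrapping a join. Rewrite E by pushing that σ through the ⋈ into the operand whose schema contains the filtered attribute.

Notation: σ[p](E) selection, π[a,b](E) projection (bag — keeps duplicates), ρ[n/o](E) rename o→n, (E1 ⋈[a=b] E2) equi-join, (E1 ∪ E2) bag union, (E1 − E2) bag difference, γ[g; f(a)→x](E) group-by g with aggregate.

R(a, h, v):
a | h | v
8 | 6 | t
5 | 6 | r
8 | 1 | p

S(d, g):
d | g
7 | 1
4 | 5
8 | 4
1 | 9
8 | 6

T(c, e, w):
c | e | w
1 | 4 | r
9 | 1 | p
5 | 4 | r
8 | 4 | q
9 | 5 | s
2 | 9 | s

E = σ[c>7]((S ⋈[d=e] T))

σ filters on c, owned by the right side.
E' = (S ⋈[d=e] σ[c>7](T))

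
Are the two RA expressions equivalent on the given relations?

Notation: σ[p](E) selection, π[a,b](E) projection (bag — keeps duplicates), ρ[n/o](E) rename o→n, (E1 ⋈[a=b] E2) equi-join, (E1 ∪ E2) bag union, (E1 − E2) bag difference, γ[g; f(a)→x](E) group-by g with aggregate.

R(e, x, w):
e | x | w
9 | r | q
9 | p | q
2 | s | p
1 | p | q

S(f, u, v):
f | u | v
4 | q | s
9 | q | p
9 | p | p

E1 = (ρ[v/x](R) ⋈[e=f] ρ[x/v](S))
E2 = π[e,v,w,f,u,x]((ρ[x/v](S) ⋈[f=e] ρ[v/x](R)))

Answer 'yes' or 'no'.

E1 stepwise |·|:
  R → 4
  ρ[v/x](R) → 4
  S → 3
  ρ[x/v](S) → 3
  (ρ[v/x](R) ⋈[e=f] ρ[x/v](S)) → 4
E2 stepwise |·|:
  S → 3
  ρ[x/v](S) → 3
  R → 4
  ρ[v/x](R) → 4
  (ρ[x/v](S) ⋈[f=e] ρ[v/x](R)) → 4
  π[e,v,w,f,u,x]((ρ[x/v](S) ⋈[f=e] ρ[v/x](R))) → 4

E1 and E2 produce the same multiset:
e | v | w | f | u | x
9 | p | q | 9 | p | p
9 | p | q | 9 | q | p
9 | r | q | 9 | p | p
9 | r | q | 9 | q | p

yes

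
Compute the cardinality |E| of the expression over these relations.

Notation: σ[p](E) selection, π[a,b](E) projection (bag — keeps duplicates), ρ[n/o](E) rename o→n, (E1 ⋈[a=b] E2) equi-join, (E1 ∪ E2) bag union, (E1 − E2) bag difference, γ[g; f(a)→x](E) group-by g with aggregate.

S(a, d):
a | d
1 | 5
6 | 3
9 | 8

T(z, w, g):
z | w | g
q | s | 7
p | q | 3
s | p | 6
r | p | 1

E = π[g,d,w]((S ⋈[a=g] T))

Per-node cardinality:
  S → 3
  T → 4
  (S ⋈[a=g] T) → 2
  π[g,d,w]((S ⋈[a=g] T)) → 2

|E| = 2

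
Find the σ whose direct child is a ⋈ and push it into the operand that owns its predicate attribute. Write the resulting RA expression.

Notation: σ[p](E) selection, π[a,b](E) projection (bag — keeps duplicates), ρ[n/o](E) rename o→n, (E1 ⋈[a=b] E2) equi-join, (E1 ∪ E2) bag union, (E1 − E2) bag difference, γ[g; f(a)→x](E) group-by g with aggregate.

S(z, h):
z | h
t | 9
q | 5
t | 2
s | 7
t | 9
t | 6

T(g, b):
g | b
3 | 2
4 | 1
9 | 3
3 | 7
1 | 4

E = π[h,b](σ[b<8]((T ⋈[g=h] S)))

σ filters on b, owned by the left side.
E' = π[h,b]((σ[b<8](T) ⋈[g=h] S))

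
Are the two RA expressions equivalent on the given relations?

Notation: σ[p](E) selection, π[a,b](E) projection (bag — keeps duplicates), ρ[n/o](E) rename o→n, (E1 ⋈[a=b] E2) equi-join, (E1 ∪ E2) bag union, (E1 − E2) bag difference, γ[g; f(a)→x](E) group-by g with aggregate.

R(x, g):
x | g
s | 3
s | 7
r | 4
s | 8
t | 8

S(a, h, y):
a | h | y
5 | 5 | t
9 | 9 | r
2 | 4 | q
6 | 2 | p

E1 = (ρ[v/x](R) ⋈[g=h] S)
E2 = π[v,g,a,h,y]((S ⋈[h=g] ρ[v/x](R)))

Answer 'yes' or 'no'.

E1 row counts bottom-up:
  R → 5
  ρ[v/x](R) → 5
  S → 4
  (ρ[v/x](R) ⋈[g=h] S) → 1
E2 row counts bottom-up:
  S → 4
  R → 5
  ρ[v/x](R) → 5
  (S ⋈[h=g] ρ[v/x](R)) → 1
  π[v,g,a,h,y]((S ⋈[h=g] ρ[v/x](R))) → 1

E1 and E2 produce the same multiset:
v | g | a | h | y
r | 4 | 2 | 4 | q

yes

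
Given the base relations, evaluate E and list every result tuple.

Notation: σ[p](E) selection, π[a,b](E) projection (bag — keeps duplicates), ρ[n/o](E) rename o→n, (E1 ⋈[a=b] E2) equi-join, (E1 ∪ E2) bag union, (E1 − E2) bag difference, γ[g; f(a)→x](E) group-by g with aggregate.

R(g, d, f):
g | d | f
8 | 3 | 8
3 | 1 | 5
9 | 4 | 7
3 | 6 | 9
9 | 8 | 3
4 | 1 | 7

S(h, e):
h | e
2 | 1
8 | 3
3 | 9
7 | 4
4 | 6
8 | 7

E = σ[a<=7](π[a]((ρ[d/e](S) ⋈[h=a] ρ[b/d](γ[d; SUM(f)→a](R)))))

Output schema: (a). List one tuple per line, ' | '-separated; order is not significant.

Per-node cardinality:
  S → 6
  ρ[d/e](S) → 6
  R → 6
  γ[d; SUM(f)→a](R) → 5
  ρ[b/d](γ[d; SUM(f)→a](R)) → 5
  (ρ[d/e](S) ⋈[h=a] ρ[b/d](γ[d; SUM(f)→a](R))) → 4
  π[a]((ρ[d/e](S) ⋈[h=a] ρ[b/d](γ[d; SUM(f)→a](R)))) → 4
  σ[a<=7](π[a]((ρ[d/e](S) ⋈[h=a] ρ[b/d](γ[d; SUM(f)→a](R))))) → 2

== RESULT ==
a
3
7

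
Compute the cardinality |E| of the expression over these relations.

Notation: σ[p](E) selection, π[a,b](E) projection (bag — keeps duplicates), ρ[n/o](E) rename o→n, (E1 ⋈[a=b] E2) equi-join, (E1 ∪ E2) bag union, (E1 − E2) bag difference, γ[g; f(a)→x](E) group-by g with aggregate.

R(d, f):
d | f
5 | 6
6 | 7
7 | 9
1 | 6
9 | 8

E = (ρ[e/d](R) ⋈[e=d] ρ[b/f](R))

Per-node cardinality:
  R → 5
  ρ[e/d](R) → 5
  R → 5
  ρ[b/f](R) → 5
  (ρ[e/d](R) ⋈[e=d] ρ[b/f](R)) → 5

|E| = 5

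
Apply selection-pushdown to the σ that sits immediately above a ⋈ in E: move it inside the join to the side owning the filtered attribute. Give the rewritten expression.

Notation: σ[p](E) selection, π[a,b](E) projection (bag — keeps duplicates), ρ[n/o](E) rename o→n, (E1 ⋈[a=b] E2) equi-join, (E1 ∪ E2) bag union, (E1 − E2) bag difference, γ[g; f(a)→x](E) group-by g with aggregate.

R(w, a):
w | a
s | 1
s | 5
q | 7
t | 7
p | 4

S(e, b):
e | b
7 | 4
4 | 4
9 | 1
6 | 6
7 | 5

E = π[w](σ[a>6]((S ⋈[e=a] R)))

σ filters on a, owned by the right side.
E' = π[w]((S ⋈[e=a] σ[a>6](R)))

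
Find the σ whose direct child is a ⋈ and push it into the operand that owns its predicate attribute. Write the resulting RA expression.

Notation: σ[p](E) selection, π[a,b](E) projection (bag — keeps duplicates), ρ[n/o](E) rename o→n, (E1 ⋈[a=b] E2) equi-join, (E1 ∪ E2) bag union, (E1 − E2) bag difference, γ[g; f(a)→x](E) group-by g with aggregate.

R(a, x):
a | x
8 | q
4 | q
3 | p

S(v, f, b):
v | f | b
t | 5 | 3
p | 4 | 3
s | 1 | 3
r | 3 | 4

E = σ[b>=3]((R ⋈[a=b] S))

σ filters on b, owned by the right side.
E' = (R ⋈[a=b] σ[b>=3](S))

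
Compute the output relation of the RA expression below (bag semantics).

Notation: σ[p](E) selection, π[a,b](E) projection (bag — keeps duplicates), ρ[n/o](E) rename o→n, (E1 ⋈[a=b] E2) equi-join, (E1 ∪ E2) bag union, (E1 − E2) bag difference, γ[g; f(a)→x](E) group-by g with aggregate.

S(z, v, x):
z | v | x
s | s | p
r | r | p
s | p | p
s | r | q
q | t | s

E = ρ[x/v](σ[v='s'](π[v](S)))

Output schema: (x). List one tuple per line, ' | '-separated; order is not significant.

Row counts bottom-up:
  S → 5
  π[v](S) → 5
  σ[v='s'](π[v](S)) → 1
  ρ[x/v](σ[v='s'](π[v](S))) → 1

== RESULT ==
x
s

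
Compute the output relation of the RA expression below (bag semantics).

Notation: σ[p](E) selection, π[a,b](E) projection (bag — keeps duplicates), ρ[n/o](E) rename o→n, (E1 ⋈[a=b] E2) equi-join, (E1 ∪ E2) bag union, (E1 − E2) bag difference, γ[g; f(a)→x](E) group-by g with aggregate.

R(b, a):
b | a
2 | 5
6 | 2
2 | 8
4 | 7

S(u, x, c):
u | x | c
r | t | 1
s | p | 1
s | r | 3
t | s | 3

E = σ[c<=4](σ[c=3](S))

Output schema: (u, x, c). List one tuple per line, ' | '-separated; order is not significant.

Subexpression sizes:
  S → 4
  σ[c=3](S) → 2
  σ[c<=4](σ[c=3](S)) → 2

== RESULT ==
u | x | c
s | r | 3
t | s | 3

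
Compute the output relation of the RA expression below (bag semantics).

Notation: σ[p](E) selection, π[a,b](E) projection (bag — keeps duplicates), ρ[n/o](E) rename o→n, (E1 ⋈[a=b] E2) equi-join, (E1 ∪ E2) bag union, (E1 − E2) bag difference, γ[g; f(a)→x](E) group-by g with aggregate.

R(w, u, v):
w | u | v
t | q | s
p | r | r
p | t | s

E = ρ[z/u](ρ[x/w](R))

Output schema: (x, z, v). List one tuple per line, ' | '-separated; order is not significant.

Subexpression sizes:
  R → 3
  ρ[x/w](R) → 3
  ρ[z/u](ρ[x/w](R)) → 3

== RESULT ==
x | z | v
p | r | r
p | t | s
t | q | s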